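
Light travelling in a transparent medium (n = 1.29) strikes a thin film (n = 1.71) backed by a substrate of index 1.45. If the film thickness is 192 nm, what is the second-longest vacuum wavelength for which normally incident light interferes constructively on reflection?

438 nm

Top surface (1.29 → 1.71): reflection off a higher-index medium gives a half-wave phase shift.
Ray reflecting at the bottom interface goes from n = 1.71 toward n = 1.45: no phase shift.
The two reflections differ by half a wavelength.
With one net inversion, constructive interference in reflection requires 2 n t = (m + ½) λ.
λ = 2 n t / (m + ½). The second-longest wavelength is m = 1: λ = 2 × 1.71 × 192 / 1.50 = 438 nm.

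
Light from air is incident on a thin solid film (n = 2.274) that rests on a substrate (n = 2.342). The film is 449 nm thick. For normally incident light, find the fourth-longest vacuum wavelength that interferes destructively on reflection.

583 nm

Ray reflecting at the top interface goes from n = 1.0 toward n = 2.274: a half-wave phase shift.
Ray reflecting at the bottom interface goes from n = 2.274 toward n = 2.342: a half-wave phase shift.
The two reflections carry the same phase change, so no net offset.
For weak reflection here: 2 n t = (m + ½) λ.
λ = 2 n t / (m + ½). The fourth-longest wavelength is m = 3: λ = 2 × 2.274 × 449 / 3.50 = 583 nm.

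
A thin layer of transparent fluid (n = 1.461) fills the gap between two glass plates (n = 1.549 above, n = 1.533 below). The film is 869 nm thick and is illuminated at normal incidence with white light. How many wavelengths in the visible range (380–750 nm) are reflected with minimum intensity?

3

Ray reflecting at the top interface goes from n = 1.549 toward n = 1.461: no phase shift.
At the lower boundary (n = 1.461 to n = 1.533) the reflected ray undergoes a half-wave phase shift.
Exactly one π shift → a net half-wave offset.
With one net inversion, destructive interference in reflection requires 2 n t = m λ.
λ = 2 n t / m = 2539 / m nm.
m=3: 846 nm (IR); m=4: 635 nm (visible); m=5: 508 nm (visible); m=6: 423 nm (visible); m=7: 363 nm (UV).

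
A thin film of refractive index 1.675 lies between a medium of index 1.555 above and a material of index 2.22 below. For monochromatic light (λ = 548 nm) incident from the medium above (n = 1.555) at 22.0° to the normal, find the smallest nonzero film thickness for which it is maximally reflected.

174 nm

Ray reflecting at the top interface goes from n = 1.555 toward n = 1.675: a half-wave phase shift.
Bottom surface (1.675 → 2.22): reflection off a higher-index medium gives a half-wave phase shift.
Net: no relative phase inversion (both shifts match).
So the condition for constructive reflection is 2 n t cos θ_r = m λ.
Snell's law: 1.555 sin 22.0° = 1.675 sin θ_r → sin θ_r = 0.348, cos θ_r = 0.938.
Minimum nonzero at m = 1: t = λ / (2 n cos θ_r) = 548 / (2 × 1.675 × 0.938) = 174 nm.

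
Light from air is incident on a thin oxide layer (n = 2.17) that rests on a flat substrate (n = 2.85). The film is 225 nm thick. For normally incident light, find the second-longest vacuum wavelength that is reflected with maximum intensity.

Ray reflecting at the top interface goes from n = 1.0 toward n = 2.17: a half-wave phase shift.
At the lower boundary (n = 2.17 to n = 2.85) the reflected ray undergoes a half-wave phase shift.
Zero or two π shifts → no net half-wave offset.
For maximum reflection here: 2 n t = m λ.
λ = 2 n t / m. The second-longest wavelength is m = 2: λ = 2 × 2.17 × 225 / 2.00 = 488 nm.

488 nm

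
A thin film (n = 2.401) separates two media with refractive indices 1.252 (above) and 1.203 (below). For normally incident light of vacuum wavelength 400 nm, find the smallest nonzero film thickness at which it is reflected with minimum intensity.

Top surface (1.252 → 2.401): reflection off a higher-index medium gives a half-wave phase shift.
Bottom surface (2.401 → 1.203): reflection off a lower-index medium gives no phase shift.
Exactly one π shift → a net half-wave offset.
With one net inversion, destructive interference in reflection requires 2 n t = m λ.
Minimum nonzero at m = 1: t = λ / (2 n) = 400 / (2 × 2.401) = 83.3 nm.

83.3 nm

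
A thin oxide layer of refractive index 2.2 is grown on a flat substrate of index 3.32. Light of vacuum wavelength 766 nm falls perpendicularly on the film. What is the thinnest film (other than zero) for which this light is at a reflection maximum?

Top surface (1.0 → 2.2): reflection off a higher-index medium gives a half-wave phase shift.
Ray reflecting at the bottom interface goes from n = 2.2 toward n = 3.32: a half-wave phase shift.
The two reflections carry the same phase change, so no net offset.
With no net inversion, constructive interference in reflection requires 2 n t = m λ.
Minimum nonzero at m = 1: t = λ / (2 n) = 766 / (2 × 2.2) = 174 nm.

174 nm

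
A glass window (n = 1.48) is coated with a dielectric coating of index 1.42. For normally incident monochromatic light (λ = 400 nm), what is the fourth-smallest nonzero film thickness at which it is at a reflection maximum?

At the upper boundary (n = 1.0 to n = 1.42) the reflected ray undergoes a half-wave phase shift.
At the lower boundary (n = 1.42 to n = 1.48) the reflected ray undergoes a half-wave phase shift.
The two reflections carry the same phase change, so no net offset.
For bright reflection here: 2 n t = m λ.
The fourth-smallest nonzero thickness corresponds to m = 4: t = m λ / (2 n) = 4.00 × 400 / (2 × 1.42) = 563 nm.

563 nm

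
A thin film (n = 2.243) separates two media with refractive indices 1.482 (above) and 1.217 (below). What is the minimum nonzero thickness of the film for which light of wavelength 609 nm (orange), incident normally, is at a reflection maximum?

Ray reflecting at the top interface goes from n = 1.482 toward n = 2.243: a half-wave phase shift.
Ray reflecting at the bottom interface goes from n = 2.243 toward n = 1.217: no phase shift.
Net: one phase inversion between the two reflected rays.
So the condition for constructive reflection is 2 n t = (m + ½) λ.
Minimum at m = 0: t = λ / (4 n) = 609 / (4 × 2.243) = 67.9 nm.

67.9 nm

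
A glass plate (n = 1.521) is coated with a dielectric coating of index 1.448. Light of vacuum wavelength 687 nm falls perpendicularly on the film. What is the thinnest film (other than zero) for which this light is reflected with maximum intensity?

237 nm

At the upper boundary (n = 1.0 to n = 1.448) the reflected ray undergoes a half-wave phase shift.
At the lower boundary (n = 1.448 to n = 1.521) the reflected ray undergoes a half-wave phase shift.
The two reflections carry the same phase change, so no net offset.
For strong reflection here: 2 n t = m λ.
Minimum nonzero at m = 1: t = λ / (2 n) = 687 / (2 × 1.448) = 237 nm.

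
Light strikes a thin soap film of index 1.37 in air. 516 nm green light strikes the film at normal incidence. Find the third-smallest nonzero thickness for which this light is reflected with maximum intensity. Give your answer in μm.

0.471 μm

At the upper boundary (n = 1.0 to n = 1.37) the reflected ray undergoes a half-wave phase shift.
Ray reflecting at the bottom interface goes from n = 1.37 toward n = 1.0: no phase shift.
Exactly one π shift → a net half-wave offset.
So the condition for constructive reflection is 2 n t = (m + ½) λ.
The third-smallest nonzero thickness corresponds to m = 2: t = (m + ½) λ / (2 n) = 2.50 × 516 / (2 × 1.37) = 471 nm.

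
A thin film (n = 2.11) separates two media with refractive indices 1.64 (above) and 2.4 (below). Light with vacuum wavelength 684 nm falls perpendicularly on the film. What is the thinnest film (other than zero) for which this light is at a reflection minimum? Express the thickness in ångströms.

Top surface (1.64 → 2.11): reflection off a higher-index medium gives a half-wave phase shift.
At the lower boundary (n = 2.11 to n = 2.4) the reflected ray undergoes a half-wave phase shift.
Net: no relative phase inversion (both shifts match).
For weak reflection here: 2 n t = (m + ½) λ.
Minimum at m = 0: t = λ / (4 n) = 684 / (4 × 2.11) = 81.0 nm.

810 Å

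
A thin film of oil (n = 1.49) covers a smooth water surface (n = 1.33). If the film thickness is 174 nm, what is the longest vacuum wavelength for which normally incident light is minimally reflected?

Top surface (1.0 → 1.49): reflection off a higher-index medium gives a half-wave phase shift.
Ray reflecting at the bottom interface goes from n = 1.49 toward n = 1.33: no phase shift.
The two reflections differ by half a wavelength.
For minimum reflection here: 2 n t = m λ.
λ = 2 n t / m. The longest wavelength is m = 1: λ = 2 × 1.49 × 174 / 1.00 = 519 nm.

519 nm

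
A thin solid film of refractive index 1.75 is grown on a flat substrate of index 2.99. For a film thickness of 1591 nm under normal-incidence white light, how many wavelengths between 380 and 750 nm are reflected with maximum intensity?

Ray reflecting at the top interface goes from n = 1.0 toward n = 1.75: a half-wave phase shift.
Bottom surface (1.75 → 2.99): reflection off a higher-index medium gives a half-wave phase shift.
The two reflections carry the same phase change, so no net offset.
With no net inversion, constructive interference in reflection requires 2 n t = m λ.
λ = 2 n t / m = 5569 / m nm.
m=7: 796 nm (IR); m=8: 696 nm (visible); m=9: 619 nm (visible); m=10: 557 nm (visible); m=11: 506 nm (visible); m=12: 464 nm (visible); m=13: 428 nm (visible); m=14: 398 nm (visible); m=15: 371 nm (UV).

7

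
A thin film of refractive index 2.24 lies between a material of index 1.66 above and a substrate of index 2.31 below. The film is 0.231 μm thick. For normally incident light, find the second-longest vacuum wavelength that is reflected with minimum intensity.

690 nm

Ray reflecting at the top interface goes from n = 1.66 toward n = 2.24: a half-wave phase shift.
Ray reflecting at the bottom interface goes from n = 2.24 toward n = 2.31: a half-wave phase shift.
Net: no relative phase inversion (both shifts match).
With no net inversion, destructive interference in reflection requires 2 n t = (m + ½) λ.
λ = 2 n t / (m + ½). The second-longest wavelength is m = 1: λ = 2 × 2.24 × 231 / 1.50 = 690 nm.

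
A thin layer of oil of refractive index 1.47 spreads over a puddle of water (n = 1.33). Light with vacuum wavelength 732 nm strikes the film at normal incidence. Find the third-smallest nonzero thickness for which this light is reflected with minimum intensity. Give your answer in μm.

0.747 μm

Top surface (1.0 → 1.47): reflection off a higher-index medium gives a half-wave phase shift.
At the lower boundary (n = 1.47 to n = 1.33) the reflected ray undergoes no phase shift.
Net: one phase inversion between the two reflected rays.
For weak reflection here: 2 n t = m λ.
The third-smallest nonzero thickness corresponds to m = 3: t = m λ / (2 n) = 3.00 × 732 / (2 × 1.47) = 747 nm.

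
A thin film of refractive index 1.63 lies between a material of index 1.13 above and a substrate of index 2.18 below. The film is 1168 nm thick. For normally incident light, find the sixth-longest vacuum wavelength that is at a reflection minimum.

692 nm

Ray reflecting at the top interface goes from n = 1.13 toward n = 1.63: a half-wave phase shift.
At the lower boundary (n = 1.63 to n = 2.18) the reflected ray undergoes a half-wave phase shift.
Zero or two π shifts → no net half-wave offset.
So the condition for destructive reflection is 2 n t = (m + ½) λ.
λ = 2 n t / (m + ½). The sixth-longest wavelength is m = 5: λ = 2 × 1.63 × 1168 / 5.50 = 692 nm.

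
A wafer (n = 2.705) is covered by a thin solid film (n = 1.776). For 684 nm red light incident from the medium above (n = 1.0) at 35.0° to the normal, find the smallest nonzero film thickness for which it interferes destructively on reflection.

102 nm

At the upper boundary (n = 1.0 to n = 1.776) the reflected ray undergoes a half-wave phase shift.
At the lower boundary (n = 1.776 to n = 2.705) the reflected ray undergoes a half-wave phase shift.
Net: no relative phase inversion (both shifts match).
For minimum reflection here: 2 n t cos θ_r = (m + ½) λ.
Snell's law: 1.0 sin 35.0° = 1.776 sin θ_r → sin θ_r = 0.323, cos θ_r = 0.946.
Minimum at m = 0: t = λ / (4 n cos θ_r) = 684 / (4 × 1.776 × 0.946) = 102 nm.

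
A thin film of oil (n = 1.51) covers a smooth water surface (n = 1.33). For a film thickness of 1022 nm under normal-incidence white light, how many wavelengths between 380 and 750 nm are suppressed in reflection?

4

Top surface (1.0 → 1.51): reflection off a higher-index medium gives a half-wave phase shift.
Bottom surface (1.51 → 1.33): reflection off a lower-index medium gives no phase shift.
Exactly one π shift → a net half-wave offset.
With one net inversion, destructive interference in reflection requires 2 n t = m λ.
λ = 2 n t / m = 3086 / m nm.
m=4: 772 nm (IR); m=5: 617 nm (visible); m=6: 514 nm (visible); m=7: 441 nm (visible); m=8: 386 nm (visible); m=9: 343 nm (UV).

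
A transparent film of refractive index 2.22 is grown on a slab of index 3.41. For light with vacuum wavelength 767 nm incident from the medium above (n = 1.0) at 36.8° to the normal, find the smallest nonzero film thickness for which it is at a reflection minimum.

Top surface (1.0 → 2.22): reflection off a higher-index medium gives a half-wave phase shift.
Bottom surface (2.22 → 3.41): reflection off a higher-index medium gives a half-wave phase shift.
Net: no relative phase inversion (both shifts match).
So the condition for destructive reflection is 2 n t cos θ_r = (m + ½) λ.
Snell's law: 1.0 sin 36.8° = 2.22 sin θ_r → sin θ_r = 0.270, cos θ_r = 0.963.
Minimum at m = 0: t = λ / (4 n cos θ_r) = 767 / (4 × 2.22 × 0.963) = 89.7 nm.

89.7 nm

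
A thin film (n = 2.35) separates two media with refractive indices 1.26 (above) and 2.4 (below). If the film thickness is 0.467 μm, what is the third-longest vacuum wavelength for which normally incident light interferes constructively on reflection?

At the upper boundary (n = 1.26 to n = 2.35) the reflected ray undergoes a half-wave phase shift.
Ray reflecting at the bottom interface goes from n = 2.35 toward n = 2.4: a half-wave phase shift.
The two reflections carry the same phase change, so no net offset.
For bright reflection here: 2 n t = m λ.
λ = 2 n t / m. The third-longest wavelength is m = 3: λ = 2 × 2.35 × 467 / 3.00 = 732 nm.

732 nm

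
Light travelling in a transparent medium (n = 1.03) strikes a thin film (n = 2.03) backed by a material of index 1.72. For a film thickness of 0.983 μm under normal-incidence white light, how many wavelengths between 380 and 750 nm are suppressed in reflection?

5

Top surface (1.03 → 2.03): reflection off a higher-index medium gives a half-wave phase shift.
Ray reflecting at the bottom interface goes from n = 2.03 toward n = 1.72: no phase shift.
Exactly one π shift → a net half-wave offset.
With one net inversion, destructive interference in reflection requires 2 n t = m λ.
λ = 2 n t / m = 3991 / m nm.
m=5: 798 nm (IR); m=6: 665 nm (visible); m=7: 570 nm (visible); m=8: 499 nm (visible); m=9: 443 nm (visible); m=10: 399 nm (visible); m=11: 363 nm (UV).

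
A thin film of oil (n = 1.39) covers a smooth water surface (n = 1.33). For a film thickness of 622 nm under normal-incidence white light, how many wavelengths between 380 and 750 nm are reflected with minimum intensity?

2

At the upper boundary (n = 1.0 to n = 1.39) the reflected ray undergoes a half-wave phase shift.
At the lower boundary (n = 1.39 to n = 1.33) the reflected ray undergoes no phase shift.
The two reflections differ by half a wavelength.
For weak reflection here: 2 n t = m λ.
λ = 2 n t / m = 1729 / m nm.
m=2: 865 nm (IR); m=3: 576 nm (visible); m=4: 432 nm (visible); m=5: 346 nm (UV).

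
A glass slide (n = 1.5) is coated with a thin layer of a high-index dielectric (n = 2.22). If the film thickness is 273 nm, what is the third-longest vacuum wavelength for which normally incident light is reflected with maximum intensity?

Top surface (1.0 → 2.22): reflection off a higher-index medium gives a half-wave phase shift.
At the lower boundary (n = 2.22 to n = 1.5) the reflected ray undergoes no phase shift.
Net: one phase inversion between the two reflected rays.
For maximum reflection here: 2 n t = (m + ½) λ.
λ = 2 n t / (m + ½). The third-longest wavelength is m = 2: λ = 2 × 2.22 × 273 / 2.50 = 485 nm.

485 nm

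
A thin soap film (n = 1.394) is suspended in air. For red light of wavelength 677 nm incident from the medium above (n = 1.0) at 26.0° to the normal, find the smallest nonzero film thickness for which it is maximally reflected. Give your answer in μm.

0.128 μm

Top surface (1.0 → 1.394): reflection off a higher-index medium gives a half-wave phase shift.
At the lower boundary (n = 1.394 to n = 1.0) the reflected ray undergoes no phase shift.
Net: one phase inversion between the two reflected rays.
For strong reflection here: 2 n t cos θ_r = (m + ½) λ.
Snell's law: 1.0 sin 26.0° = 1.394 sin θ_r → sin θ_r = 0.314, cos θ_r = 0.949.
Minimum at m = 0: t = λ / (4 n cos θ_r) = 677 / (4 × 1.394 × 0.949) = 128 nm.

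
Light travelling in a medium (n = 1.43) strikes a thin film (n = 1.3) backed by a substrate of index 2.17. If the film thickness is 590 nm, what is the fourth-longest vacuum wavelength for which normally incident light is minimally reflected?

384 nm

Top surface (1.43 → 1.3): reflection off a lower-index medium gives no phase shift.
At the lower boundary (n = 1.3 to n = 2.17) the reflected ray undergoes a half-wave phase shift.
Exactly one π shift → a net half-wave offset.
So the condition for destructive reflection is 2 n t = m λ.
λ = 2 n t / m. The fourth-longest wavelength is m = 4: λ = 2 × 1.3 × 590 / 4.00 = 384 nm.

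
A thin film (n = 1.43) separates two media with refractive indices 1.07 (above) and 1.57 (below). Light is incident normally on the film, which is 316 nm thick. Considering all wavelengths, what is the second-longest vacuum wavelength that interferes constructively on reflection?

452 nm

Top surface (1.07 → 1.43): reflection off a higher-index medium gives a half-wave phase shift.
At the lower boundary (n = 1.43 to n = 1.57) the reflected ray undergoes a half-wave phase shift.
The two reflections carry the same phase change, so no net offset.
With no net inversion, constructive interference in reflection requires 2 n t = m λ.
λ = 2 n t / m. The second-longest wavelength is m = 2: λ = 2 × 1.43 × 316 / 2.00 = 452 nm.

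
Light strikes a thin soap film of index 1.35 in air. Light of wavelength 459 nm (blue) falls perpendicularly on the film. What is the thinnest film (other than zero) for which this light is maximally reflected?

Top surface (1.0 → 1.35): reflection off a higher-index medium gives a half-wave phase shift.
At the lower boundary (n = 1.35 to n = 1.0) the reflected ray undergoes no phase shift.
Exactly one π shift → a net half-wave offset.
With one net inversion, constructive interference in reflection requires 2 n t = (m + ½) λ.
Minimum at m = 0: t = λ / (4 n) = 459 / (4 × 1.35) = 85.0 nm.

85.0 nm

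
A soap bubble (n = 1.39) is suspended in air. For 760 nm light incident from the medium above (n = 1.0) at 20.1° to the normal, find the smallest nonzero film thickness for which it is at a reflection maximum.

141 nm

At the upper boundary (n = 1.0 to n = 1.39) the reflected ray undergoes a half-wave phase shift.
At the lower boundary (n = 1.39 to n = 1.0) the reflected ray undergoes no phase shift.
The two reflections differ by half a wavelength.
For bright reflection here: 2 n t cos θ_r = (m + ½) λ.
Snell's law: 1.0 sin 20.1° = 1.39 sin θ_r → sin θ_r = 0.247, cos θ_r = 0.969.
Minimum at m = 0: t = λ / (4 n cos θ_r) = 760 / (4 × 1.39 × 0.969) = 141 nm.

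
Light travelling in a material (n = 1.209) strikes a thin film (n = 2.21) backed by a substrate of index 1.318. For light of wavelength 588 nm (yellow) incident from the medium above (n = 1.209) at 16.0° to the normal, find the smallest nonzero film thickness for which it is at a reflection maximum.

67.3 nm

Ray reflecting at the top interface goes from n = 1.209 toward n = 2.21: a half-wave phase shift.
Bottom surface (2.21 → 1.318): reflection off a lower-index medium gives no phase shift.
Exactly one π shift → a net half-wave offset.
So the condition for constructive reflection is 2 n t cos θ_r = (m + ½) λ.
Snell's law: 1.209 sin 16.0° = 2.21 sin θ_r → sin θ_r = 0.151, cos θ_r = 0.989.
Minimum at m = 0: t = λ / (4 n cos θ_r) = 588 / (4 × 2.21 × 0.989) = 67.3 nm.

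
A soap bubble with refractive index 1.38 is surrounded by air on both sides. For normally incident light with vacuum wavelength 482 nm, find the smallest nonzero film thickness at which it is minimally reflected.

175 nm

Top surface (1.0 → 1.38): reflection off a higher-index medium gives a half-wave phase shift.
Ray reflecting at the bottom interface goes from n = 1.38 toward n = 1.0: no phase shift.
Exactly one π shift → a net half-wave offset.
For dark reflection here: 2 n t = m λ.
Minimum nonzero at m = 1: t = λ / (2 n) = 482 / (2 × 1.38) = 175 nm.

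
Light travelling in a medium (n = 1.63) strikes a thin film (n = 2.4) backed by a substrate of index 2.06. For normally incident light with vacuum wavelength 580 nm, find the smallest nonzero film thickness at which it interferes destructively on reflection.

121 nm

Top surface (1.63 → 2.4): reflection off a higher-index medium gives a half-wave phase shift.
Bottom surface (2.4 → 2.06): reflection off a lower-index medium gives no phase shift.
Exactly one π shift → a net half-wave offset.
So the condition for destructive reflection is 2 n t = m λ.
Minimum nonzero at m = 1: t = λ / (2 n) = 580 / (2 × 2.4) = 121 nm.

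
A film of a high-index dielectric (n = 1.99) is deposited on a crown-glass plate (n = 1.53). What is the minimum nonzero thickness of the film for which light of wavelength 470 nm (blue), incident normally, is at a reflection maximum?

Top surface (1.0 → 1.99): reflection off a higher-index medium gives a half-wave phase shift.
Bottom surface (1.99 → 1.53): reflection off a lower-index medium gives no phase shift.
Net: one phase inversion between the two reflected rays.
For maximum reflection here: 2 n t = (m + ½) λ.
Minimum at m = 0: t = λ / (4 n) = 470 / (4 × 1.99) = 59.0 nm.

59.0 nm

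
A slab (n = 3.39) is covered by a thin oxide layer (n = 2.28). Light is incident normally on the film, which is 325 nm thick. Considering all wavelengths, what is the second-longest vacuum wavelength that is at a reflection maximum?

741 nm

At the upper boundary (n = 1.0 to n = 2.28) the reflected ray undergoes a half-wave phase shift.
Bottom surface (2.28 → 3.39): reflection off a higher-index medium gives a half-wave phase shift.
The two reflections carry the same phase change, so no net offset.
So the condition for constructive reflection is 2 n t = m λ.
λ = 2 n t / m. The second-longest wavelength is m = 2: λ = 2 × 2.28 × 325 / 2.00 = 741 nm.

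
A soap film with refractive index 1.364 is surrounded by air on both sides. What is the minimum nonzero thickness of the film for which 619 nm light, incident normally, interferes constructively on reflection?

113 nm

Ray reflecting at the top interface goes from n = 1.0 toward n = 1.364: a half-wave phase shift.
At the lower boundary (n = 1.364 to n = 1.0) the reflected ray undergoes no phase shift.
Net: one phase inversion between the two reflected rays.
With one net inversion, constructive interference in reflection requires 2 n t = (m + ½) λ.
Minimum at m = 0: t = λ / (4 n) = 619 / (4 × 1.364) = 113 nm.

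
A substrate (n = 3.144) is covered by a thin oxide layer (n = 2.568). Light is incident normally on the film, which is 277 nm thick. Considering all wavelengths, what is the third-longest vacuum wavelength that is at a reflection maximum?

474 nm

Top surface (1.0 → 2.568): reflection off a higher-index medium gives a half-wave phase shift.
Bottom surface (2.568 → 3.144): reflection off a higher-index medium gives a half-wave phase shift.
Net: no relative phase inversion (both shifts match).
So the condition for constructive reflection is 2 n t = m λ.
λ = 2 n t / m. The third-longest wavelength is m = 3: λ = 2 × 2.568 × 277 / 3.00 = 474 nm.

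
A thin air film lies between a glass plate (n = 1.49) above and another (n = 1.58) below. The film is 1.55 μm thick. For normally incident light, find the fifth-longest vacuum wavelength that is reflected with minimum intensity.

At the upper boundary (n = 1.49 to n = 1.0) the reflected ray undergoes no phase shift.
Bottom surface (1.0 → 1.58): reflection off a higher-index medium gives a half-wave phase shift.
Exactly one π shift → a net half-wave offset.
For weak reflection here: 2 n t = m λ.
λ = 2 n t / m. The fifth-longest wavelength is m = 5: λ = 2 × 1.0 × 1550 / 5.00 = 620 nm.

620 nm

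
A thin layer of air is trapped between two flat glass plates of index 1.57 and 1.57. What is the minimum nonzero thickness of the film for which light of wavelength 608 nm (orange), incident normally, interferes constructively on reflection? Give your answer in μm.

0.152 μm

Ray reflecting at the top interface goes from n = 1.57 toward n = 1.0: no phase shift.
At the lower boundary (n = 1.0 to n = 1.57) the reflected ray undergoes a half-wave phase shift.
The two reflections differ by half a wavelength.
For strong reflection here: 2 n t = (m + ½) λ.
Minimum at m = 0: t = λ / (4 n) = 608 / (4 × 1.0) = 152 nm.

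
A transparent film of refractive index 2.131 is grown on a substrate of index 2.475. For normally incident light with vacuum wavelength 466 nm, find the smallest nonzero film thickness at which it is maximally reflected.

At the upper boundary (n = 1.0 to n = 2.131) the reflected ray undergoes a half-wave phase shift.
Bottom surface (2.131 → 2.475): reflection off a higher-index medium gives a half-wave phase shift.
Zero or two π shifts → no net half-wave offset.
With no net inversion, constructive interference in reflection requires 2 n t = m λ.
Minimum nonzero at m = 1: t = λ / (2 n) = 466 / (2 × 2.131) = 109 nm.

109 nm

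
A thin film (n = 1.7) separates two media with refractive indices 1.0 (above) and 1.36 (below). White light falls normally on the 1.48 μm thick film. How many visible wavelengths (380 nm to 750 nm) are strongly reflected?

6

Ray reflecting at the top interface goes from n = 1.0 toward n = 1.7: a half-wave phase shift.
At the lower boundary (n = 1.7 to n = 1.36) the reflected ray undergoes no phase shift.
The two reflections differ by half a wavelength.
With one net inversion, constructive interference in reflection requires 2 n t = (m + ½) λ.
λ = 2 n t / (m + ½) = 5032 / (m + ½) nm.
m=6: 774 nm (IR); m=7: 671 nm (visible); m=8: 592 nm (visible); m=9: 530 nm (visible); m=10: 479 nm (visible); m=11: 438 nm (visible); m=12: 403 nm (visible); m=13: 373 nm (UV).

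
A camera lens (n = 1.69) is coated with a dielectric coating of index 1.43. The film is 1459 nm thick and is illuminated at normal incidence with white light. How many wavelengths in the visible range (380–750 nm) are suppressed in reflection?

5

Ray reflecting at the top interface goes from n = 1.0 toward n = 1.43: a half-wave phase shift.
At the lower boundary (n = 1.43 to n = 1.69) the reflected ray undergoes a half-wave phase shift.
Zero or two π shifts → no net half-wave offset.
So the condition for destructive reflection is 2 n t = (m + ½) λ.
λ = 2 n t / (m + ½) = 4173 / (m + ½) nm.
m=5: 759 nm (IR); m=6: 642 nm (visible); m=7: 556 nm (visible); m=8: 491 nm (visible); m=9: 439 nm (visible); m=10: 397 nm (visible); m=11: 363 nm (UV).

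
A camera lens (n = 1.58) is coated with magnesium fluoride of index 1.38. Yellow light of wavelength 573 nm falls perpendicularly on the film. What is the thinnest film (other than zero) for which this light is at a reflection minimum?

104 nm

Ray reflecting at the top interface goes from n = 1.0 toward n = 1.38: a half-wave phase shift.
Ray reflecting at the bottom interface goes from n = 1.38 toward n = 1.58: a half-wave phase shift.
Zero or two π shifts → no net half-wave offset.
So the condition for destructive reflection is 2 n t = (m + ½) λ.
Minimum at m = 0: t = λ / (4 n) = 573 / (4 × 1.38) = 104 nm.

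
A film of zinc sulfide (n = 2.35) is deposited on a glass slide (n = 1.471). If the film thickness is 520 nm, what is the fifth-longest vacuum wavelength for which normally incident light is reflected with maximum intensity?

543 nm

Top surface (1.0 → 2.35): reflection off a higher-index medium gives a half-wave phase shift.
At the lower boundary (n = 2.35 to n = 1.471) the reflected ray undergoes no phase shift.
Exactly one π shift → a net half-wave offset.
With one net inversion, constructive interference in reflection requires 2 n t = (m + ½) λ.
λ = 2 n t / (m + ½). The fifth-longest wavelength is m = 4: λ = 2 × 2.35 × 520 / 4.50 = 543 nm.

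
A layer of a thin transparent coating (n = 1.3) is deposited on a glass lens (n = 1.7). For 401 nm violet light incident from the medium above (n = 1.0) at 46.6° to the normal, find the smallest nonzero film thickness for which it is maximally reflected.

186 nm

Top surface (1.0 → 1.3): reflection off a higher-index medium gives a half-wave phase shift.
At the lower boundary (n = 1.3 to n = 1.7) the reflected ray undergoes a half-wave phase shift.
Net: no relative phase inversion (both shifts match).
For maximum reflection here: 2 n t cos θ_r = m λ.
Snell's law: 1.0 sin 46.6° = 1.3 sin θ_r → sin θ_r = 0.559, cos θ_r = 0.829.
Minimum nonzero at m = 1: t = λ / (2 n cos θ_r) = 401 / (2 × 1.3 × 0.829) = 186 nm.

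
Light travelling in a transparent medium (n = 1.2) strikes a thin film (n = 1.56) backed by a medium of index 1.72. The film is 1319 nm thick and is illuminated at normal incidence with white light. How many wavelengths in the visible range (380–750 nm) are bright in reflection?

5

Ray reflecting at the top interface goes from n = 1.2 toward n = 1.56: a half-wave phase shift.
Bottom surface (1.56 → 1.72): reflection off a higher-index medium gives a half-wave phase shift.
The two reflections carry the same phase change, so no net offset.
So the condition for constructive reflection is 2 n t = m λ.
λ = 2 n t / m = 4115 / m nm.
m=5: 823 nm (IR); m=6: 686 nm (visible); m=7: 588 nm (visible); m=8: 514 nm (visible); m=9: 457 nm (visible); m=10: 412 nm (visible); m=11: 374 nm (UV).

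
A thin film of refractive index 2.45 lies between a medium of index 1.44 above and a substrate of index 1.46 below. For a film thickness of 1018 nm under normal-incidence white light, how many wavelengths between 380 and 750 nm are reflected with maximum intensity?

Ray reflecting at the top interface goes from n = 1.44 toward n = 2.45: a half-wave phase shift.
Ray reflecting at the bottom interface goes from n = 2.45 toward n = 1.46: no phase shift.
Net: one phase inversion between the two reflected rays.
For strong reflection here: 2 n t = (m + ½) λ.
λ = 2 n t / (m + ½) = 4988 / (m + ½) nm.
m=6: 767 nm (IR); m=7: 665 nm (visible); m=8: 587 nm (visible); m=9: 525 nm (visible); m=10: 475 nm (visible); m=11: 434 nm (visible); m=12: 399 nm (visible); m=13: 369 nm (UV).

6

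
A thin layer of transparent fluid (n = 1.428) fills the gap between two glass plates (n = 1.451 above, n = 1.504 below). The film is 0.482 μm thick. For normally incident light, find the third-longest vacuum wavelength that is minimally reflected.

459 nm

Top surface (1.451 → 1.428): reflection off a lower-index medium gives no phase shift.
Bottom surface (1.428 → 1.504): reflection off a higher-index medium gives a half-wave phase shift.
Exactly one π shift → a net half-wave offset.
With one net inversion, destructive interference in reflection requires 2 n t = m λ.
λ = 2 n t / m. The third-longest wavelength is m = 3: λ = 2 × 1.428 × 482 / 3.00 = 459 nm.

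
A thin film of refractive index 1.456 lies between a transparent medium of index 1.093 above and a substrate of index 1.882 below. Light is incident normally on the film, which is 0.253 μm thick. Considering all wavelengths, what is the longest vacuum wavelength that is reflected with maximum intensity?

737 nm

Top surface (1.093 → 1.456): reflection off a higher-index medium gives a half-wave phase shift.
Bottom surface (1.456 → 1.882): reflection off a higher-index medium gives a half-wave phase shift.
Net: no relative phase inversion (both shifts match).
For bright reflection here: 2 n t = m λ.
λ = 2 n t / m. The longest wavelength is m = 1: λ = 2 × 1.456 × 253 / 1.00 = 737 nm.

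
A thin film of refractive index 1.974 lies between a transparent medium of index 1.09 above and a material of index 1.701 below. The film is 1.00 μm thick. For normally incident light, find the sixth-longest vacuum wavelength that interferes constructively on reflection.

718 nm

Ray reflecting at the top interface goes from n = 1.09 toward n = 1.974: a half-wave phase shift.
Bottom surface (1.974 → 1.701): reflection off a lower-index medium gives no phase shift.
Net: one phase inversion between the two reflected rays.
For maximum reflection here: 2 n t = (m + ½) λ.
λ = 2 n t / (m + ½). The sixth-longest wavelength is m = 5: λ = 2 × 1.974 × 1000 / 5.50 = 718 nm.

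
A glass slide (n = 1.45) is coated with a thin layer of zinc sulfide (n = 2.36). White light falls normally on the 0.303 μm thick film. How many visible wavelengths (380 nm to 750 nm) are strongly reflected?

At the upper boundary (n = 1.0 to n = 2.36) the reflected ray undergoes a half-wave phase shift.
Bottom surface (2.36 → 1.45): reflection off a lower-index medium gives no phase shift.
The two reflections differ by half a wavelength.
So the condition for constructive reflection is 2 n t = (m + ½) λ.
λ = 2 n t / (m + ½) = 1430 / (m + ½) nm.
m=1: 953 nm (IR); m=2: 572 nm (visible); m=3: 409 nm (visible); m=4: 318 nm (UV).

2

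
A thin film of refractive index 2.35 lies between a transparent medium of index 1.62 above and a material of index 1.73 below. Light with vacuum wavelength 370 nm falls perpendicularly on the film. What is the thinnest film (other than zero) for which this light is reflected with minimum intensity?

At the upper boundary (n = 1.62 to n = 2.35) the reflected ray undergoes a half-wave phase shift.
Bottom surface (2.35 → 1.73): reflection off a lower-index medium gives no phase shift.
Net: one phase inversion between the two reflected rays.
For weak reflection here: 2 n t = m λ.
Minimum nonzero at m = 1: t = λ / (2 n) = 370 / (2 × 2.35) = 78.7 nm.

78.7 nm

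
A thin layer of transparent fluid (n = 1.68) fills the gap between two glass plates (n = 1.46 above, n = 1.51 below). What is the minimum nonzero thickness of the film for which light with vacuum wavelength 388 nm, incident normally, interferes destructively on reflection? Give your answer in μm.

Top surface (1.46 → 1.68): reflection off a higher-index medium gives a half-wave phase shift.
Ray reflecting at the bottom interface goes from n = 1.68 toward n = 1.51: no phase shift.
Exactly one π shift → a net half-wave offset.
So the condition for destructive reflection is 2 n t = m λ.
Minimum nonzero at m = 1: t = λ / (2 n) = 388 / (2 × 1.68) = 115 nm.

0.115 μm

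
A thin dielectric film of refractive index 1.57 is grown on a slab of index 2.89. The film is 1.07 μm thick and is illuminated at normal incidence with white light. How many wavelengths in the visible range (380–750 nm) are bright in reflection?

4

At the upper boundary (n = 1.0 to n = 1.57) the reflected ray undergoes a half-wave phase shift.
Ray reflecting at the bottom interface goes from n = 1.57 toward n = 2.89: a half-wave phase shift.
Zero or two π shifts → no net half-wave offset.
With no net inversion, constructive interference in reflection requires 2 n t = m λ.
λ = 2 n t / m = 3360 / m nm.
m=4: 840 nm (IR); m=5: 672 nm (visible); m=6: 560 nm (visible); m=7: 480 nm (visible); m=8: 420 nm (visible); m=9: 373 nm (UV).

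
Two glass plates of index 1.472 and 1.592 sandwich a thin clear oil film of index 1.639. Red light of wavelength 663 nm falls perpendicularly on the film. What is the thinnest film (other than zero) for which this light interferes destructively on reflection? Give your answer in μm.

At the upper boundary (n = 1.472 to n = 1.639) the reflected ray undergoes a half-wave phase shift.
Bottom surface (1.639 → 1.592): reflection off a lower-index medium gives no phase shift.
The two reflections differ by half a wavelength.
So the condition for destructive reflection is 2 n t = m λ.
Minimum nonzero at m = 1: t = λ / (2 n) = 663 / (2 × 1.639) = 202 nm.

0.202 μm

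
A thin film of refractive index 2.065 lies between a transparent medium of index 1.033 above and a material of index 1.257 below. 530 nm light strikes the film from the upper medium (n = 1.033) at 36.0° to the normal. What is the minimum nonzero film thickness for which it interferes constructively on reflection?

67.1 nm

At the upper boundary (n = 1.033 to n = 2.065) the reflected ray undergoes a half-wave phase shift.
Ray reflecting at the bottom interface goes from n = 2.065 toward n = 1.257: no phase shift.
The two reflections differ by half a wavelength.
So the condition for constructive reflection is 2 n t cos θ_r = (m + ½) λ.
Snell's law: 1.033 sin 36.0° = 2.065 sin θ_r → sin θ_r = 0.294, cos θ_r = 0.956.
Minimum at m = 0: t = λ / (4 n cos θ_r) = 530 / (4 × 2.065 × 0.956) = 67.1 nm.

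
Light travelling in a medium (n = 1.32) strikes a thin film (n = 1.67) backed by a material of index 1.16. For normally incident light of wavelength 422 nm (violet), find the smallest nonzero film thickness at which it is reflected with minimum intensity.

At the upper boundary (n = 1.32 to n = 1.67) the reflected ray undergoes a half-wave phase shift.
Bottom surface (1.67 → 1.16): reflection off a lower-index medium gives no phase shift.
The two reflections differ by half a wavelength.
For minimum reflection here: 2 n t = m λ.
Minimum nonzero at m = 1: t = λ / (2 n) = 422 / (2 × 1.67) = 126 nm.

126 nm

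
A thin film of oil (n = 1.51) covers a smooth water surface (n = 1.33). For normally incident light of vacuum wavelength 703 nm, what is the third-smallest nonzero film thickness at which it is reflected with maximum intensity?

582 nm

Top surface (1.0 → 1.51): reflection off a higher-index medium gives a half-wave phase shift.
Ray reflecting at the bottom interface goes from n = 1.51 toward n = 1.33: no phase shift.
Net: one phase inversion between the two reflected rays.
So the condition for constructive reflection is 2 n t = (m + ½) λ.
The third-smallest nonzero thickness corresponds to m = 2: t = (m + ½) λ / (2 n) = 2.50 × 703 / (2 × 1.51) = 582 nm.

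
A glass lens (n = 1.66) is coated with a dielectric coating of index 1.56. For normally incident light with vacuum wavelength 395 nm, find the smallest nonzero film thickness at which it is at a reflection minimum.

63.3 nm

Top surface (1.0 → 1.56): reflection off a higher-index medium gives a half-wave phase shift.
Bottom surface (1.56 → 1.66): reflection off a higher-index medium gives a half-wave phase shift.
The two reflections carry the same phase change, so no net offset.
So the condition for destructive reflection is 2 n t = (m + ½) λ.
Minimum at m = 0: t = λ / (4 n) = 395 / (4 × 1.56) = 63.3 nm.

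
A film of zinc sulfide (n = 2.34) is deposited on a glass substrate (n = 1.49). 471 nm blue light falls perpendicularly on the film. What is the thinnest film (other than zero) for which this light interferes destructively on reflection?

At the upper boundary (n = 1.0 to n = 2.34) the reflected ray undergoes a half-wave phase shift.
Ray reflecting at the bottom interface goes from n = 2.34 toward n = 1.49: no phase shift.
Net: one phase inversion between the two reflected rays.
For dark reflection here: 2 n t = m λ.
Minimum nonzero at m = 1: t = λ / (2 n) = 471 / (2 × 2.34) = 101 nm.

101 nm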